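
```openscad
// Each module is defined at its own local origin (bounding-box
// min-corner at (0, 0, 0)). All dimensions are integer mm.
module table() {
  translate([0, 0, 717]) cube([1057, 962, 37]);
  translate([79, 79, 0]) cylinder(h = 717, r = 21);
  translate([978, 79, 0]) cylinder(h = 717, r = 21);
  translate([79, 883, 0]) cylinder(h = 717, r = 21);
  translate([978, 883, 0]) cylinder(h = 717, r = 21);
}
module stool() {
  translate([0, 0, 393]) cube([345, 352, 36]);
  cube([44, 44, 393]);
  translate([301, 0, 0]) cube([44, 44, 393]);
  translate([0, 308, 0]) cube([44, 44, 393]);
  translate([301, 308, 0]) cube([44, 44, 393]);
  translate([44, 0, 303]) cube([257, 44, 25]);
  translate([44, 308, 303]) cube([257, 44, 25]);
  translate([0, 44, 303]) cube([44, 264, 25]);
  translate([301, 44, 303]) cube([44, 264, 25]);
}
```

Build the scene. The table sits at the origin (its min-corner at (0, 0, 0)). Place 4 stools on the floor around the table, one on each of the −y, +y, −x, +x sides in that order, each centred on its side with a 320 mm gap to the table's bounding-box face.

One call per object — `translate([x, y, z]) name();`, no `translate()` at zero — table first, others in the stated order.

table();
translate([356, -672, 0]) stool();
translate([356, 1282, 0]) stool();
translate([-665, 305, 0]) stool();
translate([1377, 305, 0]) stool();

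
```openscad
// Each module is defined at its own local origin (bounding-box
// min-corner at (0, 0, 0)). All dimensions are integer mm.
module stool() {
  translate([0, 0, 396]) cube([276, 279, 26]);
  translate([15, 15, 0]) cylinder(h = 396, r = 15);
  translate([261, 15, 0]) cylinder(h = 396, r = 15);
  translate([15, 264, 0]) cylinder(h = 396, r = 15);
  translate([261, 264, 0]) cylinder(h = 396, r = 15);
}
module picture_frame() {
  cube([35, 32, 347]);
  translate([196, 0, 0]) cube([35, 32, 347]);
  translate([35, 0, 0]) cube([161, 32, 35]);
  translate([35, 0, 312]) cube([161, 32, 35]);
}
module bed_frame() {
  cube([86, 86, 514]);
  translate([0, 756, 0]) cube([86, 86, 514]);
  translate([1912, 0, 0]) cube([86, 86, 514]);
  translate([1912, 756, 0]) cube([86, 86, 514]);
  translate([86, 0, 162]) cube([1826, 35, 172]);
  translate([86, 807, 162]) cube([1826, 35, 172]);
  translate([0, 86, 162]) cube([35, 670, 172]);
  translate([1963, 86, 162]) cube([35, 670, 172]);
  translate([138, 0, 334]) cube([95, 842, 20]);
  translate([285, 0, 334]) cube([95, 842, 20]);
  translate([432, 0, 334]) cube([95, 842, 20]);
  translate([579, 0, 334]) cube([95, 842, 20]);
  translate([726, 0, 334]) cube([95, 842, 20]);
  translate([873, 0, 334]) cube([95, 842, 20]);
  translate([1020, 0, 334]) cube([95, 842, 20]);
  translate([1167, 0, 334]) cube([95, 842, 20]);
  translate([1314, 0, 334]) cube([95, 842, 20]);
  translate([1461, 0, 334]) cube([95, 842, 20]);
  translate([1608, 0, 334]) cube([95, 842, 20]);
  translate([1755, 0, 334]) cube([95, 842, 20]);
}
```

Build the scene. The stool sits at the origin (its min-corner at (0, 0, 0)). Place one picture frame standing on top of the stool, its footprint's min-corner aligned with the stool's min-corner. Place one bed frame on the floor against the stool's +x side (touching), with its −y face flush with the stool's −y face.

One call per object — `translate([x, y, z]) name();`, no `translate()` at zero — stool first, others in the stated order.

stool();
translate([0, 0, 422]) picture_frame();
translate([276, 0, 0]) bed_frame();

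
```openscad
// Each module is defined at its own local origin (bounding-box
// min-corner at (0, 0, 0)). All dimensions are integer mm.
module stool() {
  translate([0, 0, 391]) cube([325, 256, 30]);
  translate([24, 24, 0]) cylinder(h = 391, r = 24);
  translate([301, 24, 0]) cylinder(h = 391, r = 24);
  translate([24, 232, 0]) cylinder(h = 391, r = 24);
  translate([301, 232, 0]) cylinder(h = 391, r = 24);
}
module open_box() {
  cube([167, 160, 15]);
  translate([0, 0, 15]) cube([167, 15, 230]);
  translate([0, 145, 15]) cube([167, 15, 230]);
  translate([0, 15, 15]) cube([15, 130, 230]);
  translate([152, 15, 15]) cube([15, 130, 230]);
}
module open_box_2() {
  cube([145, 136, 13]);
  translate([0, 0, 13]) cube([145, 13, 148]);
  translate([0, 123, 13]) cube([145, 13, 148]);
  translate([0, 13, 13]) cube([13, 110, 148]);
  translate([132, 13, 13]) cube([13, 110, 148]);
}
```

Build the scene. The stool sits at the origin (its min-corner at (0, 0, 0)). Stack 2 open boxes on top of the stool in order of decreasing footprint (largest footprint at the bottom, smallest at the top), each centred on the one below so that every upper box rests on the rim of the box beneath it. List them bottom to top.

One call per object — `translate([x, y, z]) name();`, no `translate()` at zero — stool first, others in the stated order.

stool();
translate([79, 48, 421]) open_box();
translate([90, 60, 666]) open_box_2();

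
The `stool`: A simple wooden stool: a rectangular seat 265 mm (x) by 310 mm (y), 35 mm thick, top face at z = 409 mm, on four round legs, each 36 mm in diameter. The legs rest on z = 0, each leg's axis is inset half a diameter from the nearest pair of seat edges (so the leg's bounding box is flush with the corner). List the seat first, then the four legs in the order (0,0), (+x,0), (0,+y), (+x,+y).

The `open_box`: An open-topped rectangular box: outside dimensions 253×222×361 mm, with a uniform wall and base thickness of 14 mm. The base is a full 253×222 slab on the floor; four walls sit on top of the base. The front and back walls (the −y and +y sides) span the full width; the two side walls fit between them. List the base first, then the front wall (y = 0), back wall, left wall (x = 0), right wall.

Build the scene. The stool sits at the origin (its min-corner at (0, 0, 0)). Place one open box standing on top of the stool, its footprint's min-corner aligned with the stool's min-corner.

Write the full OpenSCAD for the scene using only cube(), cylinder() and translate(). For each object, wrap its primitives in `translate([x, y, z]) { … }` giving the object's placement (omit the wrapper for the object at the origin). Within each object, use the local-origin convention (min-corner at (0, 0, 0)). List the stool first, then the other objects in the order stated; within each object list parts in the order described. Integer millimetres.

translate([0, 0, 374]) cube([265, 310, 35]);
translate([18, 18, 0]) cylinder(h = 374, r = 18);
translate([247, 18, 0]) cylinder(h = 374, r = 18);
translate([18, 292, 0]) cylinder(h = 374, r = 18);
translate([247, 292, 0]) cylinder(h = 374, r = 18);
translate([0, 0, 409]) {
  cube([253, 222, 14]);
  translate([0, 0, 14]) cube([253, 14, 347]);
  translate([0, 208, 14]) cube([253, 14, 347]);
  translate([0, 14, 14]) cube([14, 194, 347]);
  translate([239, 14, 14]) cube([14, 194, 347]);
}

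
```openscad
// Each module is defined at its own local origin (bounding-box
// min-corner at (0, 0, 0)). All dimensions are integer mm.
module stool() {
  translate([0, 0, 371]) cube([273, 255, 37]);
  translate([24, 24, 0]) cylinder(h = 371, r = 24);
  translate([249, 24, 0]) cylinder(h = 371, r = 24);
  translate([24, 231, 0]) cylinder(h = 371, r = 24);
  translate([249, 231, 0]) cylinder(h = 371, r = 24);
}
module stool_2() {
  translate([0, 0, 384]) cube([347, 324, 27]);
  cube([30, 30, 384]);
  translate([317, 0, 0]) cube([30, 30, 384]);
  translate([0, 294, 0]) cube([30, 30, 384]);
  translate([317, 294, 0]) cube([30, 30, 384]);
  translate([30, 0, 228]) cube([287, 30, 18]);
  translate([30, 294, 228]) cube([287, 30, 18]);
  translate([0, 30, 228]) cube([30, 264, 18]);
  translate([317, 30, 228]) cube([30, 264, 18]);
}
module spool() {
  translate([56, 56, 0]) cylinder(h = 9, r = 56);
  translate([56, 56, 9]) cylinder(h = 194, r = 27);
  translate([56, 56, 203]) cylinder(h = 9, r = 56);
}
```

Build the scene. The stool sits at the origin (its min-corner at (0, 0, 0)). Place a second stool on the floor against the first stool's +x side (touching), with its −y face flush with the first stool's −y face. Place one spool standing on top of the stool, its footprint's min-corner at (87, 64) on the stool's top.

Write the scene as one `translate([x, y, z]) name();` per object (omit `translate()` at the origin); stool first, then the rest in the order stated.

stool();
translate([273, 0, 0]) stool_2();
translate([87, 64, 408]) spool();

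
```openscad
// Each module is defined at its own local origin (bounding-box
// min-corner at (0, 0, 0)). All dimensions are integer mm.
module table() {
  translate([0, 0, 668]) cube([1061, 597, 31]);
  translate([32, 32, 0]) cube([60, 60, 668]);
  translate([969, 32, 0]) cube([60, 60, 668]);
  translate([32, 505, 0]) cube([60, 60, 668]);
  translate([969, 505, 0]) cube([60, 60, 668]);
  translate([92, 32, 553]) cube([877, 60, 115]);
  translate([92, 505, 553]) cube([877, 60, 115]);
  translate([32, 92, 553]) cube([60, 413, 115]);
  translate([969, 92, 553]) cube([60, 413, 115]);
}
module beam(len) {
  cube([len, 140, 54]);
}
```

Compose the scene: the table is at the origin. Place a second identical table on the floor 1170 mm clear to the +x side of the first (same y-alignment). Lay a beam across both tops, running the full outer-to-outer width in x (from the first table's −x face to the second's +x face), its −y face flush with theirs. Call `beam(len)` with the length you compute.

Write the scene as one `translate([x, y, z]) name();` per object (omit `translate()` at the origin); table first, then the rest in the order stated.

table();
translate([2231, 0, 0]) table();
translate([0, 0, 699]) beam(3292);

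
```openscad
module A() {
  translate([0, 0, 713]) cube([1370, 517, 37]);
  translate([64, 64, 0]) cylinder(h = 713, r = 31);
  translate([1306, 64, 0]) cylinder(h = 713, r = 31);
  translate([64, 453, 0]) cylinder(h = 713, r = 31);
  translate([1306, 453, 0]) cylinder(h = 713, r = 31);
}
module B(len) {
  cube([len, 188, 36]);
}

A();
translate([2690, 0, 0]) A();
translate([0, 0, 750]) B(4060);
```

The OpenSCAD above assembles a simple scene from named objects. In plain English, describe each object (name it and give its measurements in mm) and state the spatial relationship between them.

A is a table with a 1370×517 mm rectangular top, 37 mm thick, top surface at z = 750 mm, supported by four round legs of 62 mm diameter, each leg's bounding box inset 33 mm from the nearest pair of top edges, running from the floor.

B is a rectangular beam 4060 mm long (x), 188 mm deep (y), 36 mm thick (z).

The beam spans the tops of two tables placed 1320 mm apart, resting at z = 750 mm.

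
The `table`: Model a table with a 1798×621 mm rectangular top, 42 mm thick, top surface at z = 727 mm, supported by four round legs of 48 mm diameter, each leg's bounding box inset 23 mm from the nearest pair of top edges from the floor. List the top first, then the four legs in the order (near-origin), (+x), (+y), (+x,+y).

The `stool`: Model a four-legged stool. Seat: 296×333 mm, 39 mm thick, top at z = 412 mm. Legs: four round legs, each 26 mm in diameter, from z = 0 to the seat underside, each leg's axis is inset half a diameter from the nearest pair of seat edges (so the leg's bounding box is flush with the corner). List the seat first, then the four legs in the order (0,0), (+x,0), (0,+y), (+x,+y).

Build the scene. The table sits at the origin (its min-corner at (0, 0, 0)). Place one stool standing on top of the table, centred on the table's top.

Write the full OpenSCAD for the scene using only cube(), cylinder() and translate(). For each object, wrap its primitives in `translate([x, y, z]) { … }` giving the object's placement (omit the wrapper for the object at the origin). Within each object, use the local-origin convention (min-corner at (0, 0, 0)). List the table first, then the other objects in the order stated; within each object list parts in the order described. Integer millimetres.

translate([0, 0, 685]) cube([1798, 621, 42]);
translate([47, 47, 0]) cylinder(h = 685, r = 24);
translate([1751, 47, 0]) cylinder(h = 685, r = 24);
translate([47, 574, 0]) cylinder(h = 685, r = 24);
translate([1751, 574, 0]) cylinder(h = 685, r = 24);
translate([751, 144, 727]) {
  translate([0, 0, 373]) cube([296, 333, 39]);
  translate([13, 13, 0]) cylinder(h = 373, r = 13);
  translate([283, 13, 0]) cylinder(h = 373, r = 13);
  translate([13, 320, 0]) cylinder(h = 373, r = 13);
  translate([283, 320, 0]) cylinder(h = 373, r = 13);
}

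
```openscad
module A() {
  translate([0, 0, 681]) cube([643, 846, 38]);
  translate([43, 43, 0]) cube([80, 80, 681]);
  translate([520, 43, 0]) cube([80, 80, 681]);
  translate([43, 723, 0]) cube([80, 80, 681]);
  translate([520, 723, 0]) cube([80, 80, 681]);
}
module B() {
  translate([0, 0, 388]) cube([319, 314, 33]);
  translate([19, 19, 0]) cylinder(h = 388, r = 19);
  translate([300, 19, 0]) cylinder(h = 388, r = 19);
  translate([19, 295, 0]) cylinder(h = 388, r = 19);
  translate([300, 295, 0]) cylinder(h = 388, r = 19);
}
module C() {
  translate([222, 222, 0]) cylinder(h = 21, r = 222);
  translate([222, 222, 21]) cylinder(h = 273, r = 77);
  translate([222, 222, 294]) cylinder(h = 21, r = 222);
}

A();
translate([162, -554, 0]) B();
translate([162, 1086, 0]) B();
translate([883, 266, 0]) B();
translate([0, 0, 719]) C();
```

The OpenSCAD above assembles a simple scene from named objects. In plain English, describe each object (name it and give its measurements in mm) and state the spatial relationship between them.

A is a table with a 643×846 mm rectangular top, 38 mm thick, top surface at z = 719 mm, supported by four 80×80 mm square legs, each inset 43 mm from the nearest pair of top edges, running from the floor.

B is a simple wooden stool: a rectangular seat 319 mm (x) by 314 mm (y), 33 mm thick, top face at z = 421 mm, on four round legs, each 38 mm in diameter. The legs rest on z = 0, each leg's axis is inset half a diameter from the nearest pair of seat edges (so the leg's bounding box is flush with the corner).

C is a spool: two coaxial disc flanges of radius 222 mm and thickness 21 mm, joined by a core cylinder of radius 77 mm and height 273 mm. The lower flange rests on z = 0 and the three cylinders share a vertical axis.

Three stools sit around the table at the −y, +y, +x sides. The spool is on top of the table.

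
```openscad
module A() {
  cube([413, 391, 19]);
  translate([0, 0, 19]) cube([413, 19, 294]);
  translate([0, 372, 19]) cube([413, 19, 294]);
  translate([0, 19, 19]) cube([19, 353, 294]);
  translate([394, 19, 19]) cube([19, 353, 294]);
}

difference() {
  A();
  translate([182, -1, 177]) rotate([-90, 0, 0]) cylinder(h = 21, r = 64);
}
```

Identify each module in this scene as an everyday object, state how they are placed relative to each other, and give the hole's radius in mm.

The subtracted cylinder has r = 64 mm.

A is an open box. The open box has a circular hole through its front wall. The hole's radius is 64 mm.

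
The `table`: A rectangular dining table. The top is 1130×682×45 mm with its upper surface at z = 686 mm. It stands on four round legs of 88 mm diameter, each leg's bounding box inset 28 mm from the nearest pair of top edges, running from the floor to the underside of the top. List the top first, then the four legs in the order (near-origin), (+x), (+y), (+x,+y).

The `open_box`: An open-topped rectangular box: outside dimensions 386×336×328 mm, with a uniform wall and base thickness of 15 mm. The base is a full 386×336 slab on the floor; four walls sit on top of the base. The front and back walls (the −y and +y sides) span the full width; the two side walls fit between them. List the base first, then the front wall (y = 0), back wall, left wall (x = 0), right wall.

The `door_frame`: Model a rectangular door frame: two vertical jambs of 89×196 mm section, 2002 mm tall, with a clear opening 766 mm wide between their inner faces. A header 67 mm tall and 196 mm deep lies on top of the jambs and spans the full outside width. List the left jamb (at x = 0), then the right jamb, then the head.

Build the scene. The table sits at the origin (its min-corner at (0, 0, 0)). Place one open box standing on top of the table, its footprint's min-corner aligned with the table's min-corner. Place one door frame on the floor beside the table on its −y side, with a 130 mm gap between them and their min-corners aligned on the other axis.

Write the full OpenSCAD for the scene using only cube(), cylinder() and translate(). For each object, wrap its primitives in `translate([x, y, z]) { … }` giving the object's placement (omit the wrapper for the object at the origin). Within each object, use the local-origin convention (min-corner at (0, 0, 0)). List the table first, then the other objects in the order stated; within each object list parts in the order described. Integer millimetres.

translate([0, 0, 641]) cube([1130, 682, 45]);
translate([72, 72, 0]) cylinder(h = 641, r = 44);
translate([1058, 72, 0]) cylinder(h = 641, r = 44);
translate([72, 610, 0]) cylinder(h = 641, r = 44);
translate([1058, 610, 0]) cylinder(h = 641, r = 44);
translate([0, 0, 686]) {
  cube([386, 336, 15]);
  translate([0, 0, 15]) cube([386, 15, 313]);
  translate([0, 321, 15]) cube([386, 15, 313]);
  translate([0, 15, 15]) cube([15, 306, 313]);
  translate([371, 15, 15]) cube([15, 306, 313]);
}
translate([0, -326, 0]) {
  cube([89, 196, 2002]);
  translate([855, 0, 0]) cube([89, 196, 2002]);
  translate([0, 0, 2002]) cube([944, 196, 67]);
}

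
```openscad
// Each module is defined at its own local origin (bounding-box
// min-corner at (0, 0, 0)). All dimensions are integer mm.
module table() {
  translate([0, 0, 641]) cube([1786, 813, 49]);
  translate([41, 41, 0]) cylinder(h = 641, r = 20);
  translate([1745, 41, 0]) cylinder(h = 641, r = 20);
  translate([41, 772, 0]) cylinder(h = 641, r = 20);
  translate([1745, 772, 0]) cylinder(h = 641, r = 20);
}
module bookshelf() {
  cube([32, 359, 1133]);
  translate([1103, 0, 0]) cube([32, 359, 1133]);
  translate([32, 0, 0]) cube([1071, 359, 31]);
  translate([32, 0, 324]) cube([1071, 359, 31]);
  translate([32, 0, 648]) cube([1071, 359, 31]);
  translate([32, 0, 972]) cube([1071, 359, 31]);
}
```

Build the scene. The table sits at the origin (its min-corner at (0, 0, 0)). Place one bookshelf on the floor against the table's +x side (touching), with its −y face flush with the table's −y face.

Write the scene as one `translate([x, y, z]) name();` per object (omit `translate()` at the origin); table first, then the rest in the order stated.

table();
translate([1786, 0, 0]) bookshelf();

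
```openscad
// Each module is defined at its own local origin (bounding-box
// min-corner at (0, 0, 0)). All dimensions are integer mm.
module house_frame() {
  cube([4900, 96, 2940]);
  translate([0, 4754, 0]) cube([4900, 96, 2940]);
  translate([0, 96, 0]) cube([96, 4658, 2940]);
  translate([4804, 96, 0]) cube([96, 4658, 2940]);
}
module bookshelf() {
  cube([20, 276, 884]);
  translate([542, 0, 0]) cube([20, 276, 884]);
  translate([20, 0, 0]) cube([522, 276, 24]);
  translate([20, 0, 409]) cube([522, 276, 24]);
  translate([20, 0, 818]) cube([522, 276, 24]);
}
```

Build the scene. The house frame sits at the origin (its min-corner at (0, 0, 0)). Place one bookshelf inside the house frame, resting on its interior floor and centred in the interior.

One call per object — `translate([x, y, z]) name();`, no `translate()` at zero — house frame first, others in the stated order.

house_frame();
translate([2169, 2287, 0]) bookshelf();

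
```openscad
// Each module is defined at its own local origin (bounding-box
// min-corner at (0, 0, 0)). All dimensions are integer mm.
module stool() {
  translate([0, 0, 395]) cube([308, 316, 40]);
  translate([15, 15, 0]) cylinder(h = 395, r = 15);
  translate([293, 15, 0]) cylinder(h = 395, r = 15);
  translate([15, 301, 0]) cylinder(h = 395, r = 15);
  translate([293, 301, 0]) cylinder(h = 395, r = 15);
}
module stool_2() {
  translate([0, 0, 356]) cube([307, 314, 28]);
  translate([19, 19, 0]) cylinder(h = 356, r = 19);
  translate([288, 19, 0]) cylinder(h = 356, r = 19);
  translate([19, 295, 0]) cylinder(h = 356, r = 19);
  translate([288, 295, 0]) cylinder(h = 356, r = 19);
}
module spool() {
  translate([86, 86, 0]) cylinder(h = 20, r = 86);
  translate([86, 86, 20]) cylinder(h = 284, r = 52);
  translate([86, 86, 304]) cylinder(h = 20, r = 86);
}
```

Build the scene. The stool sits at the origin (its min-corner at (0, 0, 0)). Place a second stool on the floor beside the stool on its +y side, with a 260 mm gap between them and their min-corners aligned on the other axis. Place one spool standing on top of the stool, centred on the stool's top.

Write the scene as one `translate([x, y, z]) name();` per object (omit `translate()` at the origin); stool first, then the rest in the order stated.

stool();
translate([0, 576, 0]) stool_2();
translate([68, 72, 435]) spool();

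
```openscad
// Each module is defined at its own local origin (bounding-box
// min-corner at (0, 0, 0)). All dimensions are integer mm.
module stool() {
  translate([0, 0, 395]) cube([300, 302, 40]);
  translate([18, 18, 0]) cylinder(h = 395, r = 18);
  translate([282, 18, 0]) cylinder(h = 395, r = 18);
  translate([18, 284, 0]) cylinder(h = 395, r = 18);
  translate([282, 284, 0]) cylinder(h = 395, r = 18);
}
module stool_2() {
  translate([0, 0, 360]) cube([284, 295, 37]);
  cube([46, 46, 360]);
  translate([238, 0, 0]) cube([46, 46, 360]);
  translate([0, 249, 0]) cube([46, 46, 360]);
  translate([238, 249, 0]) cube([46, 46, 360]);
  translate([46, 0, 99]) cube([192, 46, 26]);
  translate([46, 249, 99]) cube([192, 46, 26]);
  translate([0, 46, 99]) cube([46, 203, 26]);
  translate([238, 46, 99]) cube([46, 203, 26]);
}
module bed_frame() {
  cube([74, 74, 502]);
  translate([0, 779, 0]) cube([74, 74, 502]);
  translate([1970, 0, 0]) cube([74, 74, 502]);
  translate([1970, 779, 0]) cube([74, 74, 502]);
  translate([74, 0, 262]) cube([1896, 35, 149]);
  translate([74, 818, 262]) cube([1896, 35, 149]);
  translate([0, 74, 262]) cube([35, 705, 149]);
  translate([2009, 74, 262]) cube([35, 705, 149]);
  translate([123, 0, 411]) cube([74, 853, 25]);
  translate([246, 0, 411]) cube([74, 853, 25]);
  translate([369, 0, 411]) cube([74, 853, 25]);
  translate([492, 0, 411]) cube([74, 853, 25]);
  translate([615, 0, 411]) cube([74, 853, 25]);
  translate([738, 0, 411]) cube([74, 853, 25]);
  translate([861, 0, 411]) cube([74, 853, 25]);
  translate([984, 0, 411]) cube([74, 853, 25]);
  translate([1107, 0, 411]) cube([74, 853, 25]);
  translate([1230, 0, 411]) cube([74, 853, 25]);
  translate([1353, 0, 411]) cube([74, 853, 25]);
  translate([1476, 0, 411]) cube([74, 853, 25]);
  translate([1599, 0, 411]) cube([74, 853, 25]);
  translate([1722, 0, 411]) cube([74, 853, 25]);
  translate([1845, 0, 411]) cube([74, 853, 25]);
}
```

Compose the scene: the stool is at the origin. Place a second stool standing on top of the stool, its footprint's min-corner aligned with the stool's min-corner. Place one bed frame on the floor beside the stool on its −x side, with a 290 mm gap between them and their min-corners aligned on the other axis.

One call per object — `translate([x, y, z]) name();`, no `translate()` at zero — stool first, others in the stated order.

stool();
translate([0, 0, 435]) stool_2();
translate([-2334, 0, 0]) bed_frame();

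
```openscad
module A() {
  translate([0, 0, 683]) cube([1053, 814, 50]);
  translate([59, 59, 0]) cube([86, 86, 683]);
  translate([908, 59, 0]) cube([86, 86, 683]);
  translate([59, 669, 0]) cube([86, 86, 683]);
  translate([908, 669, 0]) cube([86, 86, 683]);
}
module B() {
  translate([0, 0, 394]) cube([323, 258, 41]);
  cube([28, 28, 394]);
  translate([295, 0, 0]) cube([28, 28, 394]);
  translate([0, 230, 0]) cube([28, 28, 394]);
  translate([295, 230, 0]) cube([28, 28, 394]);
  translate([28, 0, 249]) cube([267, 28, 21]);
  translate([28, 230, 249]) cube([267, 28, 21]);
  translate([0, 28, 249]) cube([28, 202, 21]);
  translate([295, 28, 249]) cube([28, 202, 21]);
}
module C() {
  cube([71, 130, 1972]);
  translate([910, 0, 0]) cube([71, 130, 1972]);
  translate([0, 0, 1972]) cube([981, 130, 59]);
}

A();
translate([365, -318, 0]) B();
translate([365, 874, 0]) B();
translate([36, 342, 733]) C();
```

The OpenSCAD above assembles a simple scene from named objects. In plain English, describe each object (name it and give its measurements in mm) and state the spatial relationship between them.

A is a table: top 1053 mm (x) × 814 mm (y), 50 mm thick, upper face at z = 733 mm, on four 86×86 mm square legs, each inset 59 mm from the nearest pair of top edges, running from z = 0 to the bottom of the top.

B is a four-legged stool. The seat is 323×258 mm, 41 mm thick, top at z = 435 mm. It stands on four square legs, each 28×28 mm in cross-section, from z = 0 to the seat underside, each flush with a corner of the seat. Four stretchers, 28 mm wide and 21 mm tall, connect adjacent legs with their undersides at z = 249 mm, each running between the inner faces of the legs it joins and aligned with the legs' outer faces on the other axis.

C is a rectangular door frame: two vertical jambs of 71×130 mm section, 1972 mm tall, with a clear opening 839 mm wide between their inner faces. A header 59 mm tall and 130 mm deep lies on top of the jambs and spans the full outside width.

Two stools sit around the table at the −y, +y sides. The door frame is on top of the table, centred.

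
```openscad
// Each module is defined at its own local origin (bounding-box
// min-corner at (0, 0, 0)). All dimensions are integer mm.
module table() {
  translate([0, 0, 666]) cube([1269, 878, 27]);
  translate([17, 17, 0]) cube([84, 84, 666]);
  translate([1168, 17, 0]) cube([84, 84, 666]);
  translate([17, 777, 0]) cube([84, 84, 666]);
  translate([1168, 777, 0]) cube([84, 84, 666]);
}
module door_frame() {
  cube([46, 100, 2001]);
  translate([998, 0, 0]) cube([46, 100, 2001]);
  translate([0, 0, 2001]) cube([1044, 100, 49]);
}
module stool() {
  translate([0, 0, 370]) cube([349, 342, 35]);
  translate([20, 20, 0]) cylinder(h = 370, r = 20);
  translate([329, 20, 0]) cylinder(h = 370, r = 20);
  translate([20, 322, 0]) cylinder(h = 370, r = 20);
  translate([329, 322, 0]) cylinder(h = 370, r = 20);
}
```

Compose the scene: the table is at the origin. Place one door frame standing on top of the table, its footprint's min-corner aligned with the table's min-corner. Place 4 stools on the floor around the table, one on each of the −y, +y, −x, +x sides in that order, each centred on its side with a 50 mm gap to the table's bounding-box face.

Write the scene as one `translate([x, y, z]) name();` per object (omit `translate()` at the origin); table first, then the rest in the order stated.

table();
translate([0, 0, 693]) door_frame();
translate([460, -392, 0]) stool();
translate([460, 928, 0]) stool();
translate([-399, 268, 0]) stool();
translate([1319, 268, 0]) stool();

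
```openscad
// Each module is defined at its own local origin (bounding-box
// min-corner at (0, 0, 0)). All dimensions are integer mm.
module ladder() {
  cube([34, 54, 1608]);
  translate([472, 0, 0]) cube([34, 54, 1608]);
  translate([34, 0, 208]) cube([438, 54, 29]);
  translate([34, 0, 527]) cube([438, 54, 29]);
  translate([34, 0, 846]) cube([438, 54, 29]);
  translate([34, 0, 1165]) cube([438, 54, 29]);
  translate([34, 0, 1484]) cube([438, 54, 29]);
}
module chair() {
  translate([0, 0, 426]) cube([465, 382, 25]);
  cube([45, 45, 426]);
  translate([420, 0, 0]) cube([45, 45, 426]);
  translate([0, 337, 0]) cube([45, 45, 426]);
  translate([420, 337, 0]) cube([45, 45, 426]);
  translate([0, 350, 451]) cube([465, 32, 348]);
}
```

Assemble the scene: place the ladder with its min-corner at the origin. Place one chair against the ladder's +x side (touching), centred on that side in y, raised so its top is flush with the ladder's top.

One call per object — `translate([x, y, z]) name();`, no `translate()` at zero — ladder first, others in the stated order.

ladder();
translate([506, -164, 809]) chair();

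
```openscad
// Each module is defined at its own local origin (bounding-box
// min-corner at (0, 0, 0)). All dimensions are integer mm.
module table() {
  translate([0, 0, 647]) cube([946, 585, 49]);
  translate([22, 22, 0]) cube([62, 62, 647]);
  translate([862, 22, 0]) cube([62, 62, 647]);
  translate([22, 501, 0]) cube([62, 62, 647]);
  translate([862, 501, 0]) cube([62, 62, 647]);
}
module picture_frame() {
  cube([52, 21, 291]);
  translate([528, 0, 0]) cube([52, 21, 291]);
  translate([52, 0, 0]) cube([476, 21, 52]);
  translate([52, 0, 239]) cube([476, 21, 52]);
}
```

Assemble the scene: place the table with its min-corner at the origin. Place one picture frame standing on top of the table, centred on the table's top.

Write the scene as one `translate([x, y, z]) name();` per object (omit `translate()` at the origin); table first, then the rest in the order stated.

table();
translate([183, 282, 696]) picture_frame();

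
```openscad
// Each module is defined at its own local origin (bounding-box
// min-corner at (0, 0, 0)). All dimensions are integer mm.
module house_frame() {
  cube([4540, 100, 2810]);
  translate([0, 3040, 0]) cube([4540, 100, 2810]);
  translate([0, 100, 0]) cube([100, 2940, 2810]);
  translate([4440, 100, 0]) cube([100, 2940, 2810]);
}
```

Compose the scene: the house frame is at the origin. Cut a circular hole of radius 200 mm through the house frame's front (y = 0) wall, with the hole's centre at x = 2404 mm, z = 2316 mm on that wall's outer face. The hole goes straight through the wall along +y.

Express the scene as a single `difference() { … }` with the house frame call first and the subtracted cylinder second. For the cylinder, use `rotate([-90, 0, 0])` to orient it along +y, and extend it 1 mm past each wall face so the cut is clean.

difference() {
  house_frame();
  translate([2404, -1, 2316]) rotate([-90, 0, 0]) cylinder(h = 102, r = 200);
}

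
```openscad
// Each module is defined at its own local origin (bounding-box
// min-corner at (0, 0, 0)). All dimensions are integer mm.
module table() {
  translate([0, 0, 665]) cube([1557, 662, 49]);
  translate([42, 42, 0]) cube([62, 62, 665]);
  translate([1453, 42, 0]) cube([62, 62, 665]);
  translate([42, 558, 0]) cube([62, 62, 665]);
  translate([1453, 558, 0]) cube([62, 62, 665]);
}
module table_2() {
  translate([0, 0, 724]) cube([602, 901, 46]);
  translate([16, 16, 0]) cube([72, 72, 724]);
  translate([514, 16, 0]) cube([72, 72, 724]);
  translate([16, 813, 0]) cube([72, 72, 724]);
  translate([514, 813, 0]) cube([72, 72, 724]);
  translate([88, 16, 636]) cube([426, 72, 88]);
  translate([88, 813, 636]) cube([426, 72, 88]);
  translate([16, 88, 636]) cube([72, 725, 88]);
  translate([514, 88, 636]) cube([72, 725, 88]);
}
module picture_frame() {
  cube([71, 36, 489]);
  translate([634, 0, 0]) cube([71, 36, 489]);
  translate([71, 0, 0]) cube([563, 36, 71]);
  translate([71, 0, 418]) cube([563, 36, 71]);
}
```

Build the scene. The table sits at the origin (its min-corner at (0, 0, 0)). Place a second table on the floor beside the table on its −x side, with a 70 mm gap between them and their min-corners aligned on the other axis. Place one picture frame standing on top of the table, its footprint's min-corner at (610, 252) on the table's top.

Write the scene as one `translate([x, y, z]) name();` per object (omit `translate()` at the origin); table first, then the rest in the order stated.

table();
translate([-672, 0, 0]) table_2();
translate([610, 252, 714]) picture_frame();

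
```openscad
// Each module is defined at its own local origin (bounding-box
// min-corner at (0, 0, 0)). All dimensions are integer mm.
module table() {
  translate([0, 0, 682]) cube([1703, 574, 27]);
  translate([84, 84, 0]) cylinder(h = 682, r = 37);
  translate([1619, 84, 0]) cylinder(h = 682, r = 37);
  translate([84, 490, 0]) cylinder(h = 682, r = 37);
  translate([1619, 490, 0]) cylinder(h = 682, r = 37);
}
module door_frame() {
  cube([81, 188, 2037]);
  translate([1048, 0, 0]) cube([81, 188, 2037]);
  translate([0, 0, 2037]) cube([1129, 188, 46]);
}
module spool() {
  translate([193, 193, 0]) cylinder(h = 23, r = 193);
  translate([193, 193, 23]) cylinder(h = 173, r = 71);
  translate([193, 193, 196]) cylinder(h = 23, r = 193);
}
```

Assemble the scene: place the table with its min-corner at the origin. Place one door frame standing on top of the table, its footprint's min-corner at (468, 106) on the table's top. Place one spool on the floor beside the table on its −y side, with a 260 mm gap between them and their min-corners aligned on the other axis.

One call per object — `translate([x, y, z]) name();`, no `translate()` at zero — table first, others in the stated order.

table();
translate([468, 106, 709]) door_frame();
translate([0, -646, 0]) spool();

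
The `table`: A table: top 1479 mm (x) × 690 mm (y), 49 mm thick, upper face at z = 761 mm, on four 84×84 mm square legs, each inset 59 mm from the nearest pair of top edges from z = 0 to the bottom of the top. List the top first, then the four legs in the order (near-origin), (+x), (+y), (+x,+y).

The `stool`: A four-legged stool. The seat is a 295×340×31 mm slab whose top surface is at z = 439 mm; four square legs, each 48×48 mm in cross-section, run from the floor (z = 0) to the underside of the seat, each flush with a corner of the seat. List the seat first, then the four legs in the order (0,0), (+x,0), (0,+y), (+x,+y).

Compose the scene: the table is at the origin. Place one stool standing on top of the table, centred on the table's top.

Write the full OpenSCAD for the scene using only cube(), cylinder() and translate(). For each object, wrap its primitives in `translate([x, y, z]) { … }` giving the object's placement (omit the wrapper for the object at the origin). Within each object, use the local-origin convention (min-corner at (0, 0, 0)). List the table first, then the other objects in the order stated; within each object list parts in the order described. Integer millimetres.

translate([0, 0, 712]) cube([1479, 690, 49]);
translate([59, 59, 0]) cube([84, 84, 712]);
translate([1336, 59, 0]) cube([84, 84, 712]);
translate([59, 547, 0]) cube([84, 84, 712]);
translate([1336, 547, 0]) cube([84, 84, 712]);
translate([592, 175, 761]) {
  translate([0, 0, 408]) cube([295, 340, 31]);
  cube([48, 48, 408]);
  translate([247, 0, 0]) cube([48, 48, 408]);
  translate([0, 292, 0]) cube([48, 48, 408]);
  translate([247, 292, 0]) cube([48, 48, 408]);
}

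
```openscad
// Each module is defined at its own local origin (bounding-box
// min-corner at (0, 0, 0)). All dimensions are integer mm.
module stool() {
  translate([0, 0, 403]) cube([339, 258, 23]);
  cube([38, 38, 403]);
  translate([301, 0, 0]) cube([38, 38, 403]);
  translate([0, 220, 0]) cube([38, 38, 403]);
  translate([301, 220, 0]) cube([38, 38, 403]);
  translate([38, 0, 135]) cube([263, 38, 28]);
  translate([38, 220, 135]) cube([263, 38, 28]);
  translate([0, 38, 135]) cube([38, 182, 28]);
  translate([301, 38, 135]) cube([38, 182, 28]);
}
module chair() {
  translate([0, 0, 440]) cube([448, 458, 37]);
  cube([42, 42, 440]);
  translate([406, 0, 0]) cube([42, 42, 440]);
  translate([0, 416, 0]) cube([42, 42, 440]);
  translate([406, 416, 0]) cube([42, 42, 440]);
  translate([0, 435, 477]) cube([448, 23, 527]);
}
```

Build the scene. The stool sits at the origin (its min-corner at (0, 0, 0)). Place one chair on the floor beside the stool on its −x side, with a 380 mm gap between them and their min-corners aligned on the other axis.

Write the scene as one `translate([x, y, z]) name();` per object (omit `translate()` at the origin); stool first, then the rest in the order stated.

stool();
translate([-828, 0, 0]) chair();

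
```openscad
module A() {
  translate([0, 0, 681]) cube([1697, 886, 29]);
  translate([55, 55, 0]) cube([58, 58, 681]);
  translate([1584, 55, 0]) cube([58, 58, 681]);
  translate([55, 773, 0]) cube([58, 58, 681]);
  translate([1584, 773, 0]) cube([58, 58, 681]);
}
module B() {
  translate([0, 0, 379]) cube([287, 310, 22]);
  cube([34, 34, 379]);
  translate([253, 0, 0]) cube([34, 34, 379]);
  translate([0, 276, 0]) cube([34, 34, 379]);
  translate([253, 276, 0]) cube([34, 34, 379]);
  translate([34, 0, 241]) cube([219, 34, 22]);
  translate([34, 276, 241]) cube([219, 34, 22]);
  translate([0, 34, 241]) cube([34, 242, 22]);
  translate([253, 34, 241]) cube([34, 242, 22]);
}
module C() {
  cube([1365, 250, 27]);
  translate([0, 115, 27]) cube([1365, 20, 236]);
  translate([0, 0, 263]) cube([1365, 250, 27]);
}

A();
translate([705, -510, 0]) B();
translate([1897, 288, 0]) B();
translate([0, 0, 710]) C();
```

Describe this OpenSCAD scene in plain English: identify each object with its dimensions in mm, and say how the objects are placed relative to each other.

A is a rectangular dining table. The top is 1697×886×29 mm with its upper surface at z = 710 mm. It stands on four 58×58 mm square legs, each inset 55 mm from the nearest pair of top edges, running from the floor to the underside of the top.

B is a four-legged stool. The seat is a 287×310×22 mm slab whose top surface is at z = 401 mm; four square legs, each 34×34 mm in cross-section, run from the floor (z = 0) to the underside of the seat, each flush with a corner of the seat. Four stretchers, 34 mm wide and 22 mm tall, connect adjacent legs with their undersides at z = 241 mm, each running between the inner faces of the legs it joins and aligned with the legs' outer faces on the other axis.

C is an I-beam lying along x, 1365 mm long. Overall section height 290 mm. Two flanges 250 mm wide (y) and 27 mm thick, one on the floor and one at the top; a web 20 mm thick runs between them, centred on the flange width.

Two stools sit around the table at the −y, +x sides. The I-beam is on top of the table.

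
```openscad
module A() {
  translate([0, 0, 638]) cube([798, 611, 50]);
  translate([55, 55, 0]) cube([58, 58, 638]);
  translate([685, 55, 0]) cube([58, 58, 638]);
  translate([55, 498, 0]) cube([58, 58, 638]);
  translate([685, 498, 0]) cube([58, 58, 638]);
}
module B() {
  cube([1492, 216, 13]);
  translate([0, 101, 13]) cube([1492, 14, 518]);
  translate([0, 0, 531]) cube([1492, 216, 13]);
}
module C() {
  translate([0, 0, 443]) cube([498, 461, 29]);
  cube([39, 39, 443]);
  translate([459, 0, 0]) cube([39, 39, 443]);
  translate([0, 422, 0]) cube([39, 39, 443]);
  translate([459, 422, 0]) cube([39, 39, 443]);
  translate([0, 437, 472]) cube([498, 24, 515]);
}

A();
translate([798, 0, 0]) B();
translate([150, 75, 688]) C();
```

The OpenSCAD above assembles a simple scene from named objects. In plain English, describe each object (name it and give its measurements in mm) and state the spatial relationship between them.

A is a rectangular dining table. The top is 798×611×50 mm with its upper surface at z = 688 mm. It stands on four 58×58 mm square legs, each inset 55 mm from the nearest pair of top edges, running from the floor to the underside of the top.

B is an I-beam lying along x, 1492 mm long. Overall section height 544 mm. Two flanges 216 mm wide (y) and 13 mm thick, one on the floor and one at the top; a web 14 mm thick runs between them, centred on the flange width.

C is a chair: 498×461 mm seat, 29 mm thick, top at z = 472 mm, on four 39 mm square corner legs flush with the seat edges. A 24 mm thick backrest slab spans the full seat width, extending 515 mm above the seat top, its back face flush with the seat's +y edge.

The I-beam is against the table's +x side, with their −y faces flush. The chair is on top of the table, centred.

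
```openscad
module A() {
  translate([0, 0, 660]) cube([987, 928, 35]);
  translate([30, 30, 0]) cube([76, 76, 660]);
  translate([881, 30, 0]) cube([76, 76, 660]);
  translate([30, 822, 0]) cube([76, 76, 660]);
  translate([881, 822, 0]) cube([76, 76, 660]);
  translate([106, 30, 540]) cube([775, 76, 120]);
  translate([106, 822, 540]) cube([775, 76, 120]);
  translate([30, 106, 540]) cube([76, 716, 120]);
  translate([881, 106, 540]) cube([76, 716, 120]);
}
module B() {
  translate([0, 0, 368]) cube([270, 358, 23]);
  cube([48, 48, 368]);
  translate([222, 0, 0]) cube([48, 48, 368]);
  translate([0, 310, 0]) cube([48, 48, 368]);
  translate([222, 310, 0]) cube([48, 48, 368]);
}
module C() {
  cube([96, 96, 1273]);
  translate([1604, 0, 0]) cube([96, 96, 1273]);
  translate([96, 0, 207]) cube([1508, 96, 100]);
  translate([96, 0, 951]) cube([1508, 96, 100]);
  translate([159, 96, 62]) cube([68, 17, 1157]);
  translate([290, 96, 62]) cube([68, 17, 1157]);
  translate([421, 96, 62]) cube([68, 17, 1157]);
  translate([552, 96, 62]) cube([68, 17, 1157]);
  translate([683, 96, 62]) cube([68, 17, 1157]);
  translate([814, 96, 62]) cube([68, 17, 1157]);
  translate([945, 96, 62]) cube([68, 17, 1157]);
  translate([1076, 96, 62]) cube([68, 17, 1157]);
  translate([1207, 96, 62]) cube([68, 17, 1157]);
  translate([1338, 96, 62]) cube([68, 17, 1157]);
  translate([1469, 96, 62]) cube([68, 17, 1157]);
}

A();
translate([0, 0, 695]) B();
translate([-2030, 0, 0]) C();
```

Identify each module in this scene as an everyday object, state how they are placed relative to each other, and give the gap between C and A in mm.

A is a table. B is a stool. C is a fence section. The stool is on top of the table. The fence section is on the floor beside the table on its −x side. The gap between the fence section and the table is 330 mm.

The fence section's nearest face is 330 mm from the table's −x face.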